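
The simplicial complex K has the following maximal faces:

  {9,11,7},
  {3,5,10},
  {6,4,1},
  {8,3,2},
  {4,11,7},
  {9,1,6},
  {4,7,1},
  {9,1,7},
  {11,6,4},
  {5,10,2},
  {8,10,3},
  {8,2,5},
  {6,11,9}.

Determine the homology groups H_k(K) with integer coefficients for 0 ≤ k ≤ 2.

Order the vertices as 1 < 2 < 3 < 4 < 5 < 6 < 7 < 8 < 9 < 10 < 11. Listing each simplex with vertices in this order, K has dimension 2 with simplices:

  0-simplices (11): [1], [2], [3], [4], [5], [6], [7], [8], [9], [10], [11]
  1-simplices (22): [1,4], [1,6], [1,7], [1,9], [2,3], [2,5], [2,8], [2,10], [3,5], [3,8], [3,10], [4,6], [4,7], [4,11], [5,8], [5,10], [6,9], [6,11], [7,9], [7,11], [8,10], [9,11]
  2-simplices (13): [1,4,6], [1,4,7], [1,6,9], [1,7,9], [2,3,8], [2,5,8], [2,5,10], [3,5,10], [3,8,10], [4,6,11], [4,7,11], [6,9,11], [7,9,11]

Hence C_0 ≅ Z^11, C_1 ≅ Z^22, C_2 ≅ Z^13.

The boundary map ∂_1: C_1 → C_0 is given by ∂[p,q] = [q] − [p].
The resulting 11×22 matrix has rank 9, and its Smith normal form has invariant factors (1,1,1,1,1,1,1,1,1).

∂_2: C_2 → C_1 maps a triangle to the signed sum of its edges. For instance
  ∂[4,7,11] = [7,11] − [4,11] + [4,7],
  ∂[1,7,9] = [7,9] − [1,9] + [1,7].
The resulting 22×13 matrix has rank 12, and its Smith normal form has invariant factors (1,1,1,1,1,1,1,1,1,1,1,1).

Computing H_k = (kernel of ∂_k) / (image of ∂_{k+1}):

  H_0: rank C_0 − rank ∂_1 = 11 − 9 = 2, and the invariant factors of ∂_1 are all 1, so H_0 = Z^2.
  H_1: rank ker ∂_1 − rank ∂_2 = (22 − 9) − 12 = 1, and the invariant factors of ∂_2 are all 1, so H_1 = Z.
  H_2: rank ker ∂_2 − rank ∂_3 = (13 − 12) − 0 = 1, and there is no ∂_3, so H_2 = Z.

(K is a triangulation of the disjoint union of the Möbius band and the 2-sphere S^2.)

H_0 ≅ Z^2,  H_1 ≅ Z,  H_2 ≅ Z.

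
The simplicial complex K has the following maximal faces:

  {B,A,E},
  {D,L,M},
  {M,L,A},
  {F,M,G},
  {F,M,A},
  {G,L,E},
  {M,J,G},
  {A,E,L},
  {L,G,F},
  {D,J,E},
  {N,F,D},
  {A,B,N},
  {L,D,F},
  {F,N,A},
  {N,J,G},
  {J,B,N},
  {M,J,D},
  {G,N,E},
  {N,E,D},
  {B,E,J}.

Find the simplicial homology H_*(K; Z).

We work with the vertex ordering A < B < D < E < F < G < J < L < M < N. The simplices of K, each written with vertices in increasing order, are:

  0-simplices (10): A, B, D, E, F, G, J, L, M, N
  1-simplices (30): AB, AE, AF, AL, AM, AN, BE, BJ, BN, DE, DF, DJ, DL, DM, DN, EG, EJ, EL, EN, FG, FL, FM, FN, GJ, GL, GM, GN, JM, JN, LM
  2-simplices (20): ABE, ABN, AEL, AFM, AFN, ALM, BEJ, BJN, DEJ, DEN, DFL, DFN, DJM, DLM, EGL, EGN, FGL, FGM, GJM, GJN

giving chain groups C_0 ≅ Z^10, C_1 ≅ Z^30, C_2 ≅ Z^20.

∂_1: C_1 → C_0 sends each edge [p,q] (with p < q) to q − p.
The resulting 10×30 matrix has rank 9, and its Smith normal form has invariant factors (1,1,1,1,1,1,1,1,1).

∂_2: C_2 → C_1 sends each 2-simplex [p,q,r] to [q,r] − [p,r] + [p,q]. For instance
  ∂DJM = JM − DM + DJ,
  ∂BJN = JN − BN + BJ.
As a 30×20 matrix over Z this has rank 20, with invariant factors (1,1,1,1,1,1,1,1,1,1,1,1,1,1,1,1,1,1,1,2).

Reading off H_k = ker ∂_k / im ∂_{k+1}:

  H_0: rank C_0 − rank ∂_1 = 10 − 9 = 1, and the invariant factors of ∂_1 are all 1, so H_0 = Z.
  H_1: rank ker ∂_1 − rank ∂_2 = (30 − 9) − 20 = 1, and ∂_2 has invariant factor 2 > 1, so H_1 = Z ⊕ Z_2.
  H_2: rank ker ∂_2 − rank ∂_3 = (20 − 20) − 0 = 0, and there is no ∂_3, so H_2 = 0.

H_0 = Z,  H_1 = Z ⊕ Z_2,  H_2 = 0.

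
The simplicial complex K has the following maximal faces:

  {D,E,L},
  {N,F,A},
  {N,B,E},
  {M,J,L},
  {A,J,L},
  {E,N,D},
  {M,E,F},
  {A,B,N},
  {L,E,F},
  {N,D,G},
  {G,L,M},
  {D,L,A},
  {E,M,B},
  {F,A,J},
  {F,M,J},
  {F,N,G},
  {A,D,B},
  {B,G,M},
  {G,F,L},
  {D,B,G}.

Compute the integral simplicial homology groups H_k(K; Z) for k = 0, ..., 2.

K has 10 vertices, 30 edges, 20 triangles.
rank ∂_0 = 0, rank ∂_1 = 9 ⇒ b_0 = 10 − 0 − 9 = 1; all invariant factors of ∂_1 are 1 so no torsion. So H_0 ≅ Z.
rank ∂_1 = 9, rank ∂_2 = 20 ⇒ b_1 = 30 − 9 − 20 = 1; ∂_2 has invariant factor(s) [2] giving torsion. So H_1 ≅ Z ⊕ Z/2.
rank ∂_2 = 20, rank ∂_3 = 0 ⇒ b_2 = 20 − 20 − 0 = 0. So H_2 ≅ 0.

H_0 = Z,  H_1 = Z ⊕ Z/2,  H_2 = 0.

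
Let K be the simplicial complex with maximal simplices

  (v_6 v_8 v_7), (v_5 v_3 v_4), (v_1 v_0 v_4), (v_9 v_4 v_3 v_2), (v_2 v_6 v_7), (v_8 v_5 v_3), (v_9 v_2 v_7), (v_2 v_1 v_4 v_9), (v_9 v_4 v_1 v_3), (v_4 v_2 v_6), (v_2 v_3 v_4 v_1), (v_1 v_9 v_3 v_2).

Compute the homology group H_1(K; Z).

Order the vertices as v_0 < v_1 < v_2 < v_3 < v_4 < v_5 < v_6 < v_7 < v_8 < v_9. Listing each simplex with vertices in this order, K has dimension 3 with simplices:

  0-simplices (10): [v_0], [v_1], [v_2], [v_3], [v_4], [v_5], [v_6], [v_7], [v_8], [v_9]
  1-simplices (23): (23 of them)
  2-simplices (17): (17 of them)
  3-simplices (5): [v_1,v_2,v_3,v_4], [v_1,v_2,v_3,v_9], [v_1,v_2,v_4,v_9], [v_1,v_3,v_4,v_9], [v_2,v_3,v_4,v_9]

giving chain groups C_0 ≅ Z^10, C_1 ≅ Z^23, C_2 ≅ Z^17, C_3 ≅ Z^5.

∂_1: C_1 → C_0 sends each edge [p,q] (with p < q) to q − p.
The 10×23 boundary matrix has rank 9 and Smith normal form diag(1,1,1,1,1,1,1,1,1).

∂_2: C_2 → C_1 sends each 2-simplex [p,q,r] to [q,r] − [p,r] + [p,q]. For instance
  ∂[v_1,v_4,v_9] = [v_4,v_9] − [v_1,v_9] + [v_1,v_4],
  ∂[v_0,v_1,v_4] = [v_1,v_4] − [v_0,v_4] + [v_0,v_1].
As a 23×17 matrix over Z this has rank 13, with invariant factors (1,1,1,1,1,1,1,1,1,1,1,1,1).

∂_3: C_3 → C_2 sends each 3-simplex σ to the alternating sum Σ_i (−1)^i (σ with its i-th vertex removed). For instance
  ∂[v_1,v_2,v_3,v_9] = [v_2,v_3,v_9] − [v_1,v_3,v_9] + [v_1,v_2,v_9] − [v_1,v_2,v_3],
  ∂[v_1,v_2,v_3,v_4] = [v_2,v_3,v_4] − [v_1,v_3,v_4] + [v_1,v_2,v_4] − [v_1,v_2,v_3].
The resulting 17×5 matrix has rank 4, and its Smith normal form has invariant factors (1,1,1,1).

From H_k ≅ ker(∂_k) / im(∂_{k+1}) we obtain:

  H_1: rank ker ∂_1 − rank ∂_2 = (23 − 9) − 13 = 1, and the invariant factors of ∂_2 are all 1, so H_1 ≅ Z.

H_1 ≅ Z.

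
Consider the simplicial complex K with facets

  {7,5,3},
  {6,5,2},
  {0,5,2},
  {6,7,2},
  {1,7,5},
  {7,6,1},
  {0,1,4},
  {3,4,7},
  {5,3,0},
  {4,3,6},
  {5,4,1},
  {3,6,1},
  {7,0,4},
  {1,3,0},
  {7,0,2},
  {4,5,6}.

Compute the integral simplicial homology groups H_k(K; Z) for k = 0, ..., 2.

Take the total order 0 < 1 < 2 < 3 < 4 < 5 < 6 < 7 on the vertex set. Then K (dimension 2) consists of the simplices:

  0-simplices (8): [0], [1], [2], [3], [4], [5], [6], [7]
  1-simplices (24): (24 of them)
  2-simplices (16): [0,1,3], [0,1,4], [0,2,5], [0,2,7], [0,3,5], [0,4,7], [1,3,6], [1,4,5], [1,5,7], [1,6,7], [2,5,6], [2,6,7], [3,4,6], [3,4,7], [3,5,7], [4,5,6]

Hence C_0 ≅ Z^8, C_1 ≅ Z^24, C_2 ≅ Z^16.

∂_1: C_1 → C_0 maps an edge to its endpoints' difference, ∂[p,q] = q − p.
As a 8×24 matrix over Z this has rank 7, with invariant factors (1,1,1,1,1,1,1).

Boundary ∂_2: C_2 → C_1 acts by ∂[p,q,r] = [q,r] − [p,r] + [p,q]. For instance
  ∂[3,4,7] = [4,7] − [3,7] + [3,4],
  ∂[1,6,7] = [6,7] − [1,7] + [1,6].
As a 24×16 matrix over Z this has rank 15, with invariant factors (1,1,1,1,1,1,1,1,1,1,1,1,1,1,1).

From H_k ≅ ker(∂_k) / im(∂_{k+1}) we obtain:

  H_0: rank C_0 − rank ∂_1 = 8 − 7 = 1, and the invariant factors of ∂_1 are all 1, so H_0 ≅ Z.
  H_1: rank ker ∂_1 − rank ∂_2 = (24 − 7) − 15 = 2, and the invariant factors of ∂_2 are all 1, so H_1 ≅ Z^2.
  H_2: rank ker ∂_2 − rank ∂_3 = (16 − 15) − 0 = 1, and there is no ∂_3, so H_2 ≅ Z.

H_0 = Z,  H_1 = Z^2,  H_2 = Z.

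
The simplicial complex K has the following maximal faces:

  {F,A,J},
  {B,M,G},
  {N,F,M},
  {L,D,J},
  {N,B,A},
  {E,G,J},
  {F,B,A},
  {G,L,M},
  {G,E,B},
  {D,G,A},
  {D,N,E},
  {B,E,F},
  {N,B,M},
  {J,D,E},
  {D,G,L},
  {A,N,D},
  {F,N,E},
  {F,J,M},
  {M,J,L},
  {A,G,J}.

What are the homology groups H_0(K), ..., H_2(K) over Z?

H_0 = Z,  H_1 = Z ⊕ Z/2,  H_2 = 0.

Take the total order A < B < D < E < F < G < J < L < M < N on the vertex set. Then K (dimension 2) consists of the simplices:

  0-simplices (10): A, B, D, E, F, G, J, L, M, N
  1-simplices (30): AB, AD, AF, AG, AJ, AN, BE, BF, BG, BM, BN, DE, DG, DJ, DL, DN, EF, EG, EJ, EN, FJ, FM, FN, GJ, GL, GM, JL, JM, LM, MN
  2-simplices (20): ABF, ABN, ADG, ADN, AFJ, AGJ, BEF, BEG, BGM, BMN, DEJ, DEN, DGL, DJL, EFN, EGJ, FJM, FMN, GLM, JLM

Hence C_0 ≅ Z^10, C_1 ≅ Z^30, C_2 ≅ Z^20.

The boundary map ∂_1: C_1 → C_0 maps an edge to its endpoints' difference, ∂[p,q] = q − p.
This gives a 10×30 integer matrix of rank 9; reducing to Smith normal form yields diagonal entries (1,1,1,1,1,1,1,1,1).

The boundary map ∂_2: C_2 → C_1 acts by ∂[p,q,r] = [q,r] − [p,r] + [p,q]. For instance
  ∂AGJ = GJ − AJ + AG,
  ∂DEJ = EJ − DJ + DE.
The 30×20 boundary matrix has rank 20 and Smith normal form diag(1,1,1,1,1,1,1,1,1,1,1,1,1,1,1,1,1,1,1,2).

Computing H_k = (kernel of ∂_k) / (image of ∂_{k+1}):

  H_0: rank C_0 − rank ∂_1 = 10 − 9 = 1, and the invariant factors of ∂_1 are all 1, so H_0 ≅ Z.
  H_1: rank ker ∂_1 − rank ∂_2 = (30 − 9) − 20 = 1, and ∂_2 has invariant factor 2 > 1, so H_1 ≅ Z ⊕ Z/2.
  H_2: rank ker ∂_2 − rank ∂_3 = (20 − 20) − 0 = 0, and there is no ∂_3, so H_2 ≅ 0.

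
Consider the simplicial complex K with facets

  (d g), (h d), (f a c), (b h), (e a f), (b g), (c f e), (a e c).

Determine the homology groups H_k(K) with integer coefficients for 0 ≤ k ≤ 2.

H_0 ≅ Z^2,  H_1 ≅ Z,  H_2 ≅ Z.

Take the total order a < b < c < d < e < f < g < h on the vertex set. Then K (dimension 2) consists of the simplices:

  0-simplices (8): a, b, c, d, e, f, g, h
  1-simplices (10): ac, ae, af, bg, bh, ce, cf, dg, dh, ef
  2-simplices (4): ace, acf, aef, cef

giving chain groups C_0 ≅ Z^8, C_1 ≅ Z^10, C_2 ≅ Z^4.

The boundary map ∂_1: C_1 → C_0 is given by ∂[p,q] = [q] − [p]. For instance
  ∂ce = e − c.
This gives a 8×10 integer matrix of rank 6; reducing to Smith normal form yields diagonal entries (1,1,1,1,1,1).

The boundary map ∂_2: C_2 → C_1 maps a triangle to the signed sum of its edges. For instance
  ∂ace = ce − ae + ac,
  ∂acf = cf − af + ac.
As a 10×4 matrix over Z this has rank 3, with invariant factors (1,1,1).

Computing H_k = (kernel of ∂_k) / (image of ∂_{k+1}):

  H_0: rank C_0 − rank ∂_1 = 8 − 6 = 2, and the invariant factors of ∂_1 are all 1, so H_0 ≅ Z^2.
  H_1: rank ker ∂_1 − rank ∂_2 = (10 − 6) − 3 = 1, and the invariant factors of ∂_2 are all 1, so H_1 ≅ Z.
  H_2: rank ker ∂_2 − rank ∂_3 = (4 − 3) − 0 = 1, and there is no ∂_3, so H_2 ≅ Z.

As a check, the Euler characteristic is 8 − 10 + 4 = 2, which agrees with 2 − 1 + 1 = 2.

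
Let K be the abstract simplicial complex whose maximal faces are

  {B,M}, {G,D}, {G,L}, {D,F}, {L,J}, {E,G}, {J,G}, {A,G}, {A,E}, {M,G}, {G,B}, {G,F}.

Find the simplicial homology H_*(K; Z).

H_0 ≅ Z,  H_1 ≅ Z^4.

Fix the vertex order A < B < D < E < F < G < J < L < M and write every simplex with vertices in increasing order. Then dim K = 1 and the simplices of K are:

  0-simplices (9): A, B, D, E, F, G, J, L, M
  1-simplices (12): AE, AG, BG, BM, DF, DG, EG, FG, GJ, GL, GM, JL

Hence C_0 ≅ Z^9, C_1 ≅ Z^12.

Boundary ∂_1: C_1 → C_0 sends each edge [p,q] (with p < q) to q − p. For instance
  ∂AE = E − A.
This gives a 9×12 integer matrix of rank 8; reducing to Smith normal form yields diagonal entries (1,1,1,1,1,1,1,1).

Now H_k = ker ∂_k / im ∂_{k+1}, so:

  H_0: rank C_0 − rank ∂_1 = 9 − 8 = 1, and the invariant factors of ∂_1 are all 1, so H_0 ≅ Z.
  H_1: rank ker ∂_1 − rank ∂_2 = (12 − 8) − 0 = 4, and there is no ∂_2, so H_1 ≅ Z^4.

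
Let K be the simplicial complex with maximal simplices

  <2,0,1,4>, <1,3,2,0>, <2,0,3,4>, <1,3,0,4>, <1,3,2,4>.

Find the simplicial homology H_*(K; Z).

Take the total order 0 < 1 < 2 < 3 < 4 on the vertex set. Then K (dimension 3) consists of the simplices:

  0-simplices (5): [0], [1], [2], [3], [4]
  1-simplices (10): [0,1], [0,2], [0,3], [0,4], [1,2], [1,3], [1,4], [2,3], [2,4], [3,4]
  2-simplices (10): [0,1,2], [0,1,3], [0,1,4], [0,2,3], [0,2,4], [0,3,4], [1,2,3], [1,2,4], [1,3,4], [2,3,4]
  3-simplices (5): [0,1,2,3], [0,1,2,4], [0,1,3,4], [0,2,3,4], [1,2,3,4]

Hence C_0 ≅ Z^5, C_1 ≅ Z^10, C_2 ≅ Z^10, C_3 ≅ Z^5.

The boundary map ∂_1: C_1 → C_0 sends each edge [p,q] (with p < q) to q − p. For instance
  ∂[3,4] = [4] − [3].
This gives a 5×10 integer matrix of rank 4; reducing to Smith normal form yields diagonal entries (1,1,1,1).

Boundary ∂_2: C_2 → C_1 maps a triangle to the signed sum of its edges. For instance
  ∂[0,1,3] = [1,3] − [0,3] + [0,1],
  ∂[0,2,3] = [2,3] − [0,3] + [0,2].
The resulting 10×10 matrix has rank 6, and its Smith normal form has invariant factors (1,1,1,1,1,1).

The boundary map ∂_3: C_3 → C_2 sends each 3-simplex σ to the alternating sum Σ_i (−1)^i (σ with its i-th vertex removed). For instance
  ∂[0,1,2,4] = [1,2,4] − [0,2,4] + [0,1,4] − [0,1,2],
  ∂[1,2,3,4] = [2,3,4] − [1,3,4] + [1,2,4] − [1,2,3].
The resulting 10×5 matrix has rank 4, and its Smith normal form has invariant factors (1,1,1,1).

Computing H_k = (kernel of ∂_k) / (image of ∂_{k+1}):

  H_0: rank C_0 − rank ∂_1 = 5 − 4 = 1, and the invariant factors of ∂_1 are all 1, so H_0 = Z.
  H_1: rank ker ∂_1 − rank ∂_2 = (10 − 4) − 6 = 0, and the invariant factors of ∂_2 are all 1, so H_1 = 0.
  H_2: rank ker ∂_2 − rank ∂_3 = (10 − 6) − 4 = 0, and the invariant factors of ∂_3 are all 1, so H_2 = 0.
  H_3: rank ker ∂_3 − rank ∂_4 = (5 − 4) − 0 = 1, and there is no ∂_4, so H_3 = Z.

(K is a triangulation of the 3-sphere S^3.)

H_0 ≅ Z,  H_1 = 0,  H_2 = 0,  H_3 ≅ Z.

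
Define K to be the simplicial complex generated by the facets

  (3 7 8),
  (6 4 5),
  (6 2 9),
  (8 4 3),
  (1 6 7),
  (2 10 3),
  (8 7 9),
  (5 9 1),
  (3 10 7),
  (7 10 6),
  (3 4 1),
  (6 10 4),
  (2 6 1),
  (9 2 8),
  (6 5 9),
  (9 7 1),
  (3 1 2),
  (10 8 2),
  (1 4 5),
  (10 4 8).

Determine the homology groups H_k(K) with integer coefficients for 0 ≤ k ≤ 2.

K has 10 vertices, 30 edges, 20 triangles.
rank ∂_0 = 0, rank ∂_1 = 9 ⇒ b_0 = 10 − 0 − 9 = 1; all invariant factors of ∂_1 are 1 so no torsion. So H_0 ≅ Z.
rank ∂_1 = 9, rank ∂_2 = 20 ⇒ b_1 = 30 − 9 − 20 = 1; ∂_2 has invariant factor(s) [2] giving torsion. So H_1 ≅ Z ⊕ Z/2Z.
rank ∂_2 = 20, rank ∂_3 = 0 ⇒ b_2 = 20 − 20 − 0 = 0. So H_2 ≅ 0.

H_0 = Z,  H_1 = Z ⊕ Z/2Z,  H_2 = 0.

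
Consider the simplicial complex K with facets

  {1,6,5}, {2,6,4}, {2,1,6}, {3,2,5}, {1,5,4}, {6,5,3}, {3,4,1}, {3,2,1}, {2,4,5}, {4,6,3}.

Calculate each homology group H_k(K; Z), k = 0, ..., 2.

H_0 = Z,  H_1 = Z/2,  H_2 = 0.

Take the total order 1 < 2 < 3 < 4 < 5 < 6 on the vertex set. Then K (dimension 2) consists of the simplices:

  0-simplices (6): [1], [2], [3], [4], [5], [6]
  1-simplices (15): [1,2], [1,3], [1,4], [1,5], [1,6], [2,3], [2,4], [2,5], [2,6], [3,4], [3,5], [3,6], [4,5], [4,6], [5,6]
  2-simplices (10): [1,2,3], [1,2,6], [1,3,4], [1,4,5], [1,5,6], [2,3,5], [2,4,5], [2,4,6], [3,4,6], [3,5,6]

so the chain groups are C_0 ≅ Z^6, C_1 ≅ Z^15, C_2 ≅ Z^10.

The boundary map ∂_1: C_1 → C_0 sends each edge [p,q] (with p < q) to q − p.
This gives a 6×15 integer matrix of rank 5; reducing to Smith normal form yields diagonal entries (1,1,1,1,1).

The boundary map ∂_2: C_2 → C_1 acts by ∂[p,q,r] = [q,r] − [p,r] + [p,q]. For instance
  ∂[1,2,6] = [2,6] − [1,6] + [1,2],
  ∂[2,3,5] = [3,5] − [2,5] + [2,3].
The 15×10 boundary matrix has rank 10 and Smith normal form diag(1,1,1,1,1,1,1,1,1,2).

Computing H_k = (kernel of ∂_k) / (image of ∂_{k+1}):

  H_0: rank C_0 − rank ∂_1 = 6 − 5 = 1, and the invariant factors of ∂_1 are all 1, so H_0 = Z.
  H_1: rank ker ∂_1 − rank ∂_2 = (15 − 5) − 10 = 0, and ∂_2 has invariant factor 2 > 1, so H_1 = Z/2.
  H_2: rank ker ∂_2 − rank ∂_3 = (10 − 10) − 0 = 0, and there is no ∂_3, so H_2 = 0.

As a check, the Euler characteristic is 6 − 15 + 10 = 1, which agrees with 1 − 0 + 0 = 1.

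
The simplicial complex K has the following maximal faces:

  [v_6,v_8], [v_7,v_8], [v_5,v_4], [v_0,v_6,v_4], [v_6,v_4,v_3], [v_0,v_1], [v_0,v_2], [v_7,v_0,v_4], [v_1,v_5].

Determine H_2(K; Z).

H_2 = 0.

Take the total order v_0 < v_1 < v_2 < v_3 < v_4 < v_5 < v_6 < v_7 < v_8 on the vertex set. Then K (dimension 2) consists of the simplices:

  0-simplices (9): [v_0], [v_1], [v_2], [v_3], [v_4], [v_5], [v_6], [v_7], [v_8]
  1-simplices (13): [v_0,v_1], [v_0,v_2], [v_0,v_4], [v_0,v_6], [v_0,v_7], [v_1,v_5], [v_3,v_4], [v_3,v_6], [v_4,v_5], [v_4,v_6], [v_4,v_7], [v_6,v_8], [v_7,v_8]
  2-simplices (3): [v_0,v_4,v_6], [v_0,v_4,v_7], [v_3,v_4,v_6]

giving chain groups C_0 ≅ Z^9, C_1 ≅ Z^13, C_2 ≅ Z^3.

The boundary map ∂_1: C_1 → C_0 sends each edge [p,q] (with p < q) to q − p. For instance
  ∂[v_0,v_6] = [v_6] − [v_0].
As a 9×13 matrix over Z this has rank 8, with invariant factors (1,1,1,1,1,1,1,1).

The boundary map ∂_2: C_2 → C_1 sends each 2-simplex [p,q,r] to [q,r] − [p,r] + [p,q]. For instance
  ∂[v_0,v_4,v_6] = [v_4,v_6] − [v_0,v_6] + [v_0,v_4],
  ∂[v_0,v_4,v_7] = [v_4,v_7] − [v_0,v_7] + [v_0,v_4].
The 13×3 boundary matrix has rank 3 and Smith normal form diag(1,1,1).

From H_k ≅ ker(∂_k) / im(∂_{k+1}) we obtain:

  H_2: rank ker ∂_2 − rank ∂_3 = (3 − 3) − 0 = 0, and there is no ∂_3, so H_2 ≅ 0.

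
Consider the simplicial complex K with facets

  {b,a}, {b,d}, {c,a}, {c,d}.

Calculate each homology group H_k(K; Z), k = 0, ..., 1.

Fix the vertex order a < b < c < d and write every simplex with vertices in increasing order. Then dim K = 1 and the simplices of K are:

  0-simplices (4): a, b, c, d
  1-simplices (4): ab, ac, bd, cd

Hence C_0 ≅ Z^4, C_1 ≅ Z^4.

The boundary map ∂_1: C_1 → C_0 maps an edge to its endpoints' difference, ∂[p,q] = q − p.
The resulting 4×4 matrix has rank 3, and its Smith normal form has invariant factors (1,1,1).

Reading off H_k = ker ∂_k / im ∂_{k+1}:

  H_0: rank C_0 − rank ∂_1 = 4 − 3 = 1, and the invariant factors of ∂_1 are all 1, so H_0 ≅ Z.
  H_1: rank ker ∂_1 − rank ∂_2 = (4 − 3) − 0 = 1, and there is no ∂_2, so H_1 ≅ Z.

As a check, the Euler characteristic is 4 − 4 = 0, which agrees with 1 − 1 = 0.
(K is a triangulation of the circle S^1.)

H_0 = Z,  H_1 = Z.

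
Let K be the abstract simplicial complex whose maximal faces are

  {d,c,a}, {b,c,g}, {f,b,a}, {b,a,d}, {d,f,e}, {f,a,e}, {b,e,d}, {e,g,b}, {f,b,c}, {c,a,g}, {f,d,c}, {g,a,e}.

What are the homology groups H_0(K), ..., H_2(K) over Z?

H_0 ≅ Z,  H_1 ≅ Z_2,  H_2 = 0.

Fix the vertex order a < b < c < d < e < f < g and write every simplex with vertices in increasing order. Then dim K = 2 and the simplices of K are:

  0-simplices (7): a, b, c, d, e, f, g
  1-simplices (18): ab, ac, ad, ae, af, ag, bc, bd, be, bf, bg, cd, cf, cg, de, df, ef, eg
  2-simplices (12): abd, abf, acd, acg, aef, aeg, bcf, bcg, bde, beg, cdf, def

so the chain groups are C_0 ≅ Z^7, C_1 ≅ Z^18, C_2 ≅ Z^12.

∂_1: C_1 → C_0 sends each edge [p,q] (with p < q) to q − p.
The 7×18 boundary matrix has rank 6 and Smith normal form diag(1,1,1,1,1,1).

∂_2: C_2 → C_1 acts by ∂[p,q,r] = [q,r] − [p,r] + [p,q]. For instance
  ∂aeg = eg − ag + ae,
  ∂abd = bd − ad + ab.
As a 18×12 matrix over Z this has rank 12, with invariant factors (1,1,1,1,1,1,1,1,1,1,1,2).

Computing H_k = (kernel of ∂_k) / (image of ∂_{k+1}):

  H_0: rank C_0 − rank ∂_1 = 7 − 6 = 1, and the invariant factors of ∂_1 are all 1, so H_0 = Z.
  H_1: rank ker ∂_1 − rank ∂_2 = (18 − 6) − 12 = 0, and ∂_2 has invariant factor 2 > 1, so H_1 = Z_2.
  H_2: rank ker ∂_2 − rank ∂_3 = (12 − 12) − 0 = 0, and there is no ∂_3, so H_2 = 0.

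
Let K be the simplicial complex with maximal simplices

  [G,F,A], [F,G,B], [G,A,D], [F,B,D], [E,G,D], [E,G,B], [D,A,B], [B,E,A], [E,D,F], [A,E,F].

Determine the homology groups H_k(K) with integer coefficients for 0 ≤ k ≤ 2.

Order the vertices as A < B < D < E < F < G. Listing each simplex with vertices in this order, K has dimension 2 with simplices:

  0-simplices (6): A, B, D, E, F, G
  1-simplices (15): AB, AD, AE, AF, AG, BD, BE, BF, BG, DE, DF, DG, EF, EG, FG
  2-simplices (10): ABD, ABE, ADG, AEF, AFG, BDF, BEG, BFG, DEF, DEG

giving chain groups C_0 ≅ Z^6, C_1 ≅ Z^15, C_2 ≅ Z^10.

Boundary ∂_1: C_1 → C_0 sends each edge [p,q] (with p < q) to q − p. For instance
  ∂BG = G − B.
The resulting 6×15 matrix has rank 5, and its Smith normal form has invariant factors (1,1,1,1,1).

The boundary map ∂_2: C_2 → C_1 sends each 2-simplex [p,q,r] to [q,r] − [p,r] + [p,q]. For instance
  ∂BDF = DF − BF + BD,
  ∂DEG = EG − DG + DE.
The 15×10 boundary matrix has rank 10 and Smith normal form diag(1,1,1,1,1,1,1,1,1,2).

Computing H_k = (kernel of ∂_k) / (image of ∂_{k+1}):

  H_0: rank C_0 − rank ∂_1 = 6 − 5 = 1, and the invariant factors of ∂_1 are all 1, so H_0 = Z.
  H_1: rank ker ∂_1 − rank ∂_2 = (15 − 5) − 10 = 0, and ∂_2 has invariant factor 2 > 1, so H_1 = Z/2.
  H_2: rank ker ∂_2 − rank ∂_3 = (10 − 10) − 0 = 0, and there is no ∂_3, so H_2 = 0.

(K is a triangulation of the real projective plane RP^2.)

H_0 ≅ Z,  H_1 ≅ Z/2,  H_2 = 0.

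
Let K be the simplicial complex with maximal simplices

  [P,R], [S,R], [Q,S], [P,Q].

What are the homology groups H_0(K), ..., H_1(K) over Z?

H_0 = Z,  H_1 = Z.

Order the vertices as P < Q < R < S. Listing each simplex with vertices in this order, K has dimension 1 with simplices:

  0-simplices (4): P, Q, R, S
  1-simplices (4): PQ, PR, QS, RS

Hence C_0 ≅ Z^4, C_1 ≅ Z^4.

The boundary map ∂_1: C_1 → C_0 is given by ∂[p,q] = [q] − [p]. For instance
  ∂QS = S − Q.
The 4×4 boundary matrix has rank 3 and Smith normal form diag(1,1,1).

From H_k ≅ ker(∂_k) / im(∂_{k+1}) we obtain:

  H_0: rank C_0 − rank ∂_1 = 4 − 3 = 1, and the invariant factors of ∂_1 are all 1, so H_0 ≅ Z.
  H_1: rank ker ∂_1 − rank ∂_2 = (4 − 3) − 0 = 1, and there is no ∂_2, so H_1 ≅ Z.

As a check, the Euler characteristic is 4 − 4 = 0, which agrees with 1 − 1 = 0.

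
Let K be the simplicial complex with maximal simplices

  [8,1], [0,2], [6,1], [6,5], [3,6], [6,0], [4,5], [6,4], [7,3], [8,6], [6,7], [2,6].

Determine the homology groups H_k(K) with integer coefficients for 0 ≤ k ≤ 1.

Take the total order 0 < 1 < 2 < 3 < 4 < 5 < 6 < 7 < 8 on the vertex set. Then K (dimension 1) consists of the simplices:

  0-simplices (9): [0], [1], [2], [3], [4], [5], [6], [7], [8]
  1-simplices (12): [0,2], [0,6], [1,6], [1,8], [2,6], [3,6], [3,7], [4,5], [4,6], [5,6], [6,7], [6,8]

so the chain groups are C_0 ≅ Z^9, C_1 ≅ Z^12.

Boundary ∂_1: C_1 → C_0 is given by ∂[p,q] = [q] − [p].
The 9×12 boundary matrix has rank 8 and Smith normal form diag(1,1,1,1,1,1,1,1).

Computing H_k = (kernel of ∂_k) / (image of ∂_{k+1}):

  H_0: rank C_0 − rank ∂_1 = 9 − 8 = 1, and the invariant factors of ∂_1 are all 1, so H_0 ≅ Z.
  H_1: rank ker ∂_1 − rank ∂_2 = (12 − 8) − 0 = 4, and there is no ∂_2, so H_1 ≅ Z^4.

H_0 = Z,  H_1 = Z^4.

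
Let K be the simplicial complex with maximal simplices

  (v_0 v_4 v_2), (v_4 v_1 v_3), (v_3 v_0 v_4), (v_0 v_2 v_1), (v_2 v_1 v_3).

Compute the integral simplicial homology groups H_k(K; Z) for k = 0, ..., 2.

We work with the vertex ordering v_0 < v_1 < v_2 < v_3 < v_4. The simplices of K, each written with vertices in increasing order, are:

  0-simplices (5): [v_0], [v_1], [v_2], [v_3], [v_4]
  1-simplices (10): [v_0,v_1], [v_0,v_2], [v_0,v_3], [v_0,v_4], [v_1,v_2], [v_1,v_3], [v_1,v_4], [v_2,v_3], [v_2,v_4], [v_3,v_4]
  2-simplices (5): [v_0,v_1,v_2], [v_0,v_2,v_4], [v_0,v_3,v_4], [v_1,v_2,v_3], [v_1,v_3,v_4]

Hence C_0 ≅ Z^5, C_1 ≅ Z^10, C_2 ≅ Z^5.

Boundary ∂_1: C_1 → C_0 maps an edge to its endpoints' difference, ∂[p,q] = q − p.
The resulting 5×10 matrix has rank 4, and its Smith normal form has invariant factors (1,1,1,1).

∂_2: C_2 → C_1 maps a triangle to the signed sum of its edges. For instance
  ∂[v_1,v_2,v_3] = [v_2,v_3] − [v_1,v_3] + [v_1,v_2],
  ∂[v_0,v_1,v_2] = [v_1,v_2] − [v_0,v_2] + [v_0,v_1].
As a 10×5 matrix over Z this has rank 5, with invariant factors (1,1,1,1,1).

Computing H_k = (kernel of ∂_k) / (image of ∂_{k+1}):

  H_0: rank C_0 − rank ∂_1 = 5 − 4 = 1, and the invariant factors of ∂_1 are all 1, so H_0 ≅ Z.
  H_1: rank ker ∂_1 − rank ∂_2 = (10 − 4) − 5 = 1, and the invariant factors of ∂_2 are all 1, so H_1 ≅ Z.
  H_2: rank ker ∂_2 − rank ∂_3 = (5 − 5) − 0 = 0, and there is no ∂_3, so H_2 ≅ 0.

H_0 ≅ Z,  H_1 ≅ Z,  H_2 = 0.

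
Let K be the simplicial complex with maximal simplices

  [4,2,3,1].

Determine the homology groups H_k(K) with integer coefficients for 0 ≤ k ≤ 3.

H_0 ≅ Z,  H_1 = 0,  H_2 = 0,  H_3 = 0.

Order the vertices as 1 < 2 < 3 < 4. Listing each simplex with vertices in this order, K has dimension 3 with simplices:

  0-simplices (4): [1], [2], [3], [4]
  1-simplices (6): [1,2], [1,3], [1,4], [2,3], [2,4], [3,4]
  2-simplices (4): [1,2,3], [1,2,4], [1,3,4], [2,3,4]
  3-simplices (1): [1,2,3,4]

Hence C_0 ≅ Z^4, C_1 ≅ Z^6, C_2 ≅ Z^4, C_3 ≅ Z^1.

The boundary map ∂_1: C_1 → C_0 is given by ∂[p,q] = [q] − [p].
The 4×6 boundary matrix has rank 3 and Smith normal form diag(1,1,1).

∂_2: C_2 → C_1 maps a triangle to the signed sum of its edges. For instance
  ∂[1,3,4] = [3,4] − [1,4] + [1,3],
  ∂[1,2,4] = [2,4] − [1,4] + [1,2].
The resulting 6×4 matrix has rank 3, and its Smith normal form has invariant factors (1,1,1).

∂_3: C_3 → C_2 sends each 3-simplex σ to the alternating sum Σ_i (−1)^i (σ with its i-th vertex removed). For instance
  ∂[1,2,3,4] = [2,3,4] − [1,3,4] + [1,2,4] − [1,2,3].
As a 4×1 matrix over Z this has rank 1, with invariant factors (1).

Computing H_k = (kernel of ∂_k) / (image of ∂_{k+1}):

  H_0: rank C_0 − rank ∂_1 = 4 − 3 = 1, and the invariant factors of ∂_1 are all 1, so H_0 ≅ Z.
  H_1: rank ker ∂_1 − rank ∂_2 = (6 − 3) − 3 = 0, and the invariant factors of ∂_2 are all 1, so H_1 ≅ 0.
  H_2: rank ker ∂_2 − rank ∂_3 = (4 − 3) − 1 = 0, and the invariant factors of ∂_3 are all 1, so H_2 ≅ 0.
  H_3: rank ker ∂_3 − rank ∂_4 = (1 − 1) − 0 = 0, and there is no ∂_4, so H_3 ≅ 0.

As a check, the Euler characteristic is 4 − 6 + 4 − 1 = 1, which agrees with 1 − 0 + 0 − 0 = 1.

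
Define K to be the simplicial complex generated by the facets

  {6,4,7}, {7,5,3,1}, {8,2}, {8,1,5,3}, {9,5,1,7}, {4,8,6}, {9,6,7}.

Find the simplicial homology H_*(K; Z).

H_0 ≅ Z,  H_1 ≅ Z,  H_2 = 0,  H_3 = 0.

We work with the vertex ordering 1 < 2 < 3 < 4 < 5 < 6 < 7 < 8 < 9. The simplices of K, each written with vertices in increasing order, are:

  0-simplices (9): [1], [2], [3], [4], [5], [6], [7], [8], [9]
  1-simplices (19): [1,3], [1,5], [1,7], [1,8], [1,9], [2,8], [3,5], [3,7], [3,8], [4,6], [4,7], [4,8], [5,7], [5,8], [5,9], [6,7], [6,8], [6,9], [7,9]
  2-simplices (13): [1,3,5], [1,3,7], [1,3,8], [1,5,7], [1,5,8], [1,5,9], [1,7,9], [3,5,7], [3,5,8], [4,6,7], [4,6,8], [5,7,9], [6,7,9]
  3-simplices (3): [1,3,5,7], [1,3,5,8], [1,5,7,9]

Hence C_0 ≅ Z^9, C_1 ≅ Z^19, C_2 ≅ Z^13, C_3 ≅ Z^3.

Boundary ∂_1: C_1 → C_0 sends each edge [p,q] (with p < q) to q − p. For instance
  ∂[6,8] = [8] − [6].
The resulting 9×19 matrix has rank 8, and its Smith normal form has invariant factors (1,1,1,1,1,1,1,1).

Boundary ∂_2: C_2 → C_1 sends each 2-simplex [p,q,r] to [q,r] − [p,r] + [p,q]. For instance
  ∂[1,5,8] = [5,8] − [1,8] + [1,5],
  ∂[1,3,7] = [3,7] − [1,7] + [1,3].
As a 19×13 matrix over Z this has rank 10, with invariant factors (1,1,1,1,1,1,1,1,1,1).

The boundary map ∂_3: C_3 → C_2 sends each 3-simplex σ to the alternating sum Σ_i (−1)^i (σ with its i-th vertex removed). For instance
  ∂[1,5,7,9] = [5,7,9] − [1,7,9] + [1,5,9] − [1,5,7],
  ∂[1,3,5,8] = [3,5,8] − [1,5,8] + [1,3,8] − [1,3,5].
This gives a 13×3 integer matrix of rank 3; reducing to Smith normal form yields diagonal entries (1,1,1).

From H_k ≅ ker(∂_k) / im(∂_{k+1}) we obtain:

  H_0: rank C_0 − rank ∂_1 = 9 − 8 = 1, and the invariant factors of ∂_1 are all 1, so H_0 ≅ Z.
  H_1: rank ker ∂_1 − rank ∂_2 = (19 − 8) − 10 = 1, and the invariant factors of ∂_2 are all 1, so H_1 ≅ Z.
  H_2: rank ker ∂_2 − rank ∂_3 = (13 − 10) − 3 = 0, and the invariant factors of ∂_3 are all 1, so H_2 ≅ 0.
  H_3: rank ker ∂_3 − rank ∂_4 = (3 − 3) − 0 = 0, and there is no ∂_4, so H_3 ≅ 0.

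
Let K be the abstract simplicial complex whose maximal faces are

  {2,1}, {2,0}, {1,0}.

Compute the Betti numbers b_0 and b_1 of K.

b_0 = 1, b_1 = 1.

Order the vertices as 0 < 1 < 2. Listing each simplex with vertices in this order, K has dimension 1 with simplices:

  0-simplices (3): [0], [1], [2]
  1-simplices (3): [0,1], [0,2], [1,2]

Hence C_0 ≅ Z^3, C_1 ≅ Z^3.

∂_1: C_1 → C_0 maps an edge to its endpoints' difference, ∂[p,q] = q − p. For instance
  ∂[0,1] = [1] − [0].
The 3×3 boundary matrix has rank 2 and Smith normal form diag(1,1).

Computing H_k = (kernel of ∂_k) / (image of ∂_{k+1}):

  H_0: rank C_0 − rank ∂_1 = 3 − 2 = 1, and the invariant factors of ∂_1 are all 1, so H_0 ≅ Z.
  H_1: rank ker ∂_1 − rank ∂_2 = (3 − 2) − 0 = 1, and there is no ∂_2, so H_1 ≅ Z.

Hence the Betti numbers are b_0 = 1, b_1 = 1.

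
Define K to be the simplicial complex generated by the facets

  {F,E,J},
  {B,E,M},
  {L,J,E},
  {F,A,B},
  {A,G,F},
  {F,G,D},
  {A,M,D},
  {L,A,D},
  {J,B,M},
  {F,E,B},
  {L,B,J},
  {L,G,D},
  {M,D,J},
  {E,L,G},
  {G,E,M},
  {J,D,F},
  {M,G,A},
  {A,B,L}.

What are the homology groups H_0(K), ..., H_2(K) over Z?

H_0 ≅ Z,  H_1 ≅ Z ⊕ Z/2,  H_2 = 0.

Fix the vertex order A < B < D < E < F < G < J < L < M and write every simplex with vertices in increasing order. Then dim K = 2 and the simplices of K are:

  0-simplices (9): A, B, D, E, F, G, J, L, M
  1-simplices (27): AB, AD, AF, AG, AL, AM, BE, BF, BJ, BL, BM, DF, DG, DJ, DL, DM, EF, EG, EJ, EL, EM, FG, FJ, GL, GM, JL, JM
  2-simplices (18): ABF, ABL, ADL, ADM, AFG, AGM, BEF, BEM, BJL, BJM, DFG, DFJ, DGL, DJM, EFJ, EGL, EGM, EJL

so the chain groups are C_0 ≅ Z^9, C_1 ≅ Z^27, C_2 ≅ Z^18.

∂_1: C_1 → C_0 sends each edge [p,q] (with p < q) to q − p. For instance
  ∂AL = L − A.
This gives a 9×27 integer matrix of rank 8; reducing to Smith normal form yields diagonal entries (1,1,1,1,1,1,1,1).

∂_2: C_2 → C_1 maps a triangle to the signed sum of its edges. For instance
  ∂ADM = DM − AM + AD,
  ∂BJM = JM − BM + BJ.
The resulting 27×18 matrix has rank 18, and its Smith normal form has invariant factors (1,1,1,1,1,1,1,1,1,1,1,1,1,1,1,1,1,2).

Reading off H_k = ker ∂_k / im ∂_{k+1}:

  H_0: rank C_0 − rank ∂_1 = 9 − 8 = 1, and the invariant factors of ∂_1 are all 1, so H_0 ≅ Z.
  H_1: rank ker ∂_1 − rank ∂_2 = (27 − 8) − 18 = 1, and ∂_2 has invariant factor 2 > 1, so H_1 ≅ Z ⊕ Z/2.
  H_2: rank ker ∂_2 − rank ∂_3 = (18 − 18) − 0 = 0, and there is no ∂_3, so H_2 ≅ 0.

As a check, the Euler characteristic is 9 − 27 + 18 = 0, which agrees with 1 − 1 + 0 = 0.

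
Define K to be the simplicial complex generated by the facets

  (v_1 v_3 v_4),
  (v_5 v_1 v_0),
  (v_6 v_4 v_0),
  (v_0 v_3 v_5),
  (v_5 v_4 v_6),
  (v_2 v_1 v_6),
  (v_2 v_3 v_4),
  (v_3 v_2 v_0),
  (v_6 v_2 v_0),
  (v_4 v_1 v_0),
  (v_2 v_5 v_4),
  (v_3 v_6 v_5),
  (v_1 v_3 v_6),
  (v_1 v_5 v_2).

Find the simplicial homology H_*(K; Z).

Take the total order v_0 < v_1 < v_2 < v_3 < v_4 < v_5 < v_6 on the vertex set. Then K (dimension 2) consists of the simplices:

  0-simplices (7): [v_0], [v_1], [v_2], [v_3], [v_4], [v_5], [v_6]
  1-simplices (21): (21 of them)
  2-simplices (14): (14 of them)

Hence C_0 ≅ Z^7, C_1 ≅ Z^21, C_2 ≅ Z^14.

The boundary map ∂_1: C_1 → C_0 sends each edge [p,q] (with p < q) to q − p.
As a 7×21 matrix over Z this has rank 6, with invariant factors (1,1,1,1,1,1).

Boundary ∂_2: C_2 → C_1 sends each 2-simplex [p,q,r] to [q,r] − [p,r] + [p,q]. For instance
  ∂[v_0,v_2,v_6] = [v_2,v_6] − [v_0,v_6] + [v_0,v_2],
  ∂[v_2,v_3,v_4] = [v_3,v_4] − [v_2,v_4] + [v_2,v_3].
This gives a 21×14 integer matrix of rank 13; reducing to Smith normal form yields diagonal entries (1,1,1,1,1,1,1,1,1,1,1,1,1).

From H_k ≅ ker(∂_k) / im(∂_{k+1}) we obtain:

  H_0: rank C_0 − rank ∂_1 = 7 − 6 = 1, and the invariant factors of ∂_1 are all 1, so H_0 = Z.
  H_1: rank ker ∂_1 − rank ∂_2 = (21 − 6) − 13 = 2, and the invariant factors of ∂_2 are all 1, so H_1 = Z^2.
  H_2: rank ker ∂_2 − rank ∂_3 = (14 − 13) − 0 = 1, and there is no ∂_3, so H_2 = Z.

As a check, the Euler characteristic is 7 − 21 + 14 = 0, which agrees with 1 − 2 + 1 = 0.

H_0 ≅ Z,  H_1 ≅ Z^2,  H_2 ≅ Z.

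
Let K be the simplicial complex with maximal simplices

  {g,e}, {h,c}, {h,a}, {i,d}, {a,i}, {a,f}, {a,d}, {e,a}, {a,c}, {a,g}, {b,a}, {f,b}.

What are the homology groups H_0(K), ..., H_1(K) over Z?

K has 9 vertices, 12 edges.
rank ∂_0 = 0, rank ∂_1 = 8 ⇒ b_0 = 9 − 0 − 8 = 1; all invariant factors of ∂_1 are 1 so no torsion. So H_0 ≅ Z.
rank ∂_1 = 8, rank ∂_2 = 0 ⇒ b_1 = 12 − 8 − 0 = 4. So H_1 ≅ Z^4.

H_0 = Z,  H_1 = Z^4.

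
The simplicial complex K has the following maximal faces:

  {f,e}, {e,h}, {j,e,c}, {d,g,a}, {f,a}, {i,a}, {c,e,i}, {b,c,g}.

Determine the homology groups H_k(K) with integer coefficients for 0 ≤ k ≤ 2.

H_0 ≅ Z,  H_1 ≅ Z^2,  H_2 = 0.

K has 10 vertices, 15 edges, 4 triangles.
rank ∂_0 = 0, rank ∂_1 = 9 ⇒ b_0 = 10 − 0 − 9 = 1; all invariant factors of ∂_1 are 1 so no torsion. So H_0 ≅ Z.
rank ∂_1 = 9, rank ∂_2 = 4 ⇒ b_1 = 15 − 9 − 4 = 2; all invariant factors of ∂_2 are 1 so no torsion. So H_1 ≅ Z^2.
rank ∂_2 = 4, rank ∂_3 = 0 ⇒ b_2 = 4 − 4 − 0 = 0. So H_2 ≅ 0.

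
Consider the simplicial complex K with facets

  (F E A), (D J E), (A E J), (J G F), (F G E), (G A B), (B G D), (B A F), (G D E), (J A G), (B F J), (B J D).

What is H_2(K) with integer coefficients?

Fix the vertex order A < B < D < E < F < G < J and write every simplex with vertices in increasing order. Then dim K = 2 and the simplices of K are:

  0-simplices (7): A, B, D, E, F, G, J
  1-simplices (18): AB, AE, AF, AG, AJ, BD, BF, BG, BJ, DE, DG, DJ, EF, EG, EJ, FG, FJ, GJ
  2-simplices (12): ABF, ABG, AEF, AEJ, AGJ, BDG, BDJ, BFJ, DEG, DEJ, EFG, FGJ

Hence C_0 ≅ Z^7, C_1 ≅ Z^18, C_2 ≅ Z^12.

The boundary map ∂_1: C_1 → C_0 is given by ∂[p,q] = [q] − [p]. For instance
  ∂DE = E − D.
As a 7×18 matrix over Z this has rank 6, with invariant factors (1,1,1,1,1,1).

The boundary map ∂_2: C_2 → C_1 sends each 2-simplex [p,q,r] to [q,r] − [p,r] + [p,q]. For instance
  ∂DEG = EG − DG + DE,
  ∂AGJ = GJ − AJ + AG.
This gives a 18×12 integer matrix of rank 12; reducing to Smith normal form yields diagonal entries (1,1,1,1,1,1,1,1,1,1,1,2).

From H_k ≅ ker(∂_k) / im(∂_{k+1}) we obtain:

  H_2: rank ker ∂_2 − rank ∂_3 = (12 − 12) − 0 = 0, and there is no ∂_3, so H_2 = 0.

H_2 ≅ 0.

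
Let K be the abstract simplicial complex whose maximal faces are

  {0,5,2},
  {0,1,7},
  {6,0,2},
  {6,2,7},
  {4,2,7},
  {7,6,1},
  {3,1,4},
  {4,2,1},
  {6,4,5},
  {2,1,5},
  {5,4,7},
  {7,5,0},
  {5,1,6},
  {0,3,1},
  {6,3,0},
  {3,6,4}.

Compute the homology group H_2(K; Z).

H_2 = Z.

K has 8 vertices, 24 edges, 16 triangles.
rank ∂_2 = 15, rank ∂_3 = 0 ⇒ b_2 = 16 − 15 − 0 = 1. So H_2 ≅ Z.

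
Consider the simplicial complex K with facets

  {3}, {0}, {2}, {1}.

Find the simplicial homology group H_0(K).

H_0 ≅ Z^4.

Order the vertices as 0 < 1 < 2 < 3. Listing each simplex with vertices in this order, K has dimension 0 with simplices:

  0-simplices (4): [0], [1], [2], [3]

so the chain groups are C_0 ≅ Z^4.

From H_k ≅ ker(∂_k) / im(∂_{k+1}) we obtain:

  H_0: rank C_0 − rank ∂_1 = 4 − 0 = 4, and there is no ∂_1, so H_0 = Z^4.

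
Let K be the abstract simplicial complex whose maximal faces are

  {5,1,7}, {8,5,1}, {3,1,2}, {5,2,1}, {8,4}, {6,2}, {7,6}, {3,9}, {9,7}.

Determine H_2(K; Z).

We work with the vertex ordering 1 < 2 < 3 < 4 < 5 < 6 < 7 < 8 < 9. The simplices of K, each written with vertices in increasing order, are:

  0-simplices (9): [1], [2], [3], [4], [5], [6], [7], [8], [9]
  1-simplices (14): [1,2], [1,3], [1,5], [1,7], [1,8], [2,3], [2,5], [2,6], [3,9], [4,8], [5,7], [5,8], [6,7], [7,9]
  2-simplices (4): [1,2,3], [1,2,5], [1,5,7], [1,5,8]

so the chain groups are C_0 ≅ Z^9, C_1 ≅ Z^14, C_2 ≅ Z^4.

The boundary map ∂_1: C_1 → C_0 is given by ∂[p,q] = [q] − [p].
The 9×14 boundary matrix has rank 8 and Smith normal form diag(1,1,1,1,1,1,1,1).

∂_2: C_2 → C_1 sends each 2-simplex [p,q,r] to [q,r] − [p,r] + [p,q]. For instance
  ∂[1,2,3] = [2,3] − [1,3] + [1,2],
  ∂[1,5,7] = [5,7] − [1,7] + [1,5].
The resulting 14×4 matrix has rank 4, and its Smith normal form has invariant factors (1,1,1,1).

From H_k ≅ ker(∂_k) / im(∂_{k+1}) we obtain:

  H_2: rank ker ∂_2 − rank ∂_3 = (4 − 4) − 0 = 0, and there is no ∂_3, so H_2 ≅ 0.

H_2 = 0.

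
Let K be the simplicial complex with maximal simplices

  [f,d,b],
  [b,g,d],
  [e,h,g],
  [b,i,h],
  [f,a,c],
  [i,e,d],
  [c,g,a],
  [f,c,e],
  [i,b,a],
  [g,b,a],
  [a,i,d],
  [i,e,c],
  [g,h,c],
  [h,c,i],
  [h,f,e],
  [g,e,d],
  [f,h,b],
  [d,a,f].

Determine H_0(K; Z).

Order the vertices as a < b < c < d < e < f < g < h < i. Listing each simplex with vertices in this order, K has dimension 2 with simplices:

  0-simplices (9): a, b, c, d, e, f, g, h, i
  1-simplices (27): ab, ac, ad, af, ag, ai, bd, bf, bg, bh, bi, ce, cf, cg, ch, ci, de, df, dg, di, ef, eg, eh, ei, fh, gh, hi
  2-simplices (18): abg, abi, acf, acg, adf, adi, bdf, bdg, bfh, bhi, cef, cei, cgh, chi, deg, dei, efh, egh

so the chain groups are C_0 ≅ Z^9, C_1 ≅ Z^27, C_2 ≅ Z^18.

Boundary ∂_1: C_1 → C_0 is given by ∂[p,q] = [q] − [p]. For instance
  ∂ac = c − a.
The resulting 9×27 matrix has rank 8, and its Smith normal form has invariant factors (1,1,1,1,1,1,1,1).

Boundary ∂_2: C_2 → C_1 sends each 2-simplex [p,q,r] to [q,r] − [p,r] + [p,q]. For instance
  ∂bdg = dg − bg + bd,
  ∂cei = ei − ci + ce.
As a 27×18 matrix over Z this has rank 18, with invariant factors (1,1,1,1,1,1,1,1,1,1,1,1,1,1,1,1,1,2).

Reading off H_k = ker ∂_k / im ∂_{k+1}:

  H_0: rank C_0 − rank ∂_1 = 9 − 8 = 1, and the invariant factors of ∂_1 are all 1, so H_0 ≅ Z.

(K is a triangulation of the Klein bottle.)

H_0 = Z.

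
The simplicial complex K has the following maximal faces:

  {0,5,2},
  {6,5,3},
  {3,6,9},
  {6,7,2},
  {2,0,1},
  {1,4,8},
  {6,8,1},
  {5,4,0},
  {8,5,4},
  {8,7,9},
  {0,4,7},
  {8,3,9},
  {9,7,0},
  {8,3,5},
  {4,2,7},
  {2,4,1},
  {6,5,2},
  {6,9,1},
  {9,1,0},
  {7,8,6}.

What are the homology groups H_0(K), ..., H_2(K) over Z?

Order the vertices as 0 < 1 < 2 < 3 < 4 < 5 < 6 < 7 < 8 < 9. Listing each simplex with vertices in this order, K has dimension 2 with simplices:

  0-simplices (10): [0], [1], [2], [3], [4], [5], [6], [7], [8], [9]
  1-simplices (30): (30 of them)
  2-simplices (20): (20 of them)

Hence C_0 ≅ Z^10, C_1 ≅ Z^30, C_2 ≅ Z^20.

∂_1: C_1 → C_0 sends each edge [p,q] (with p < q) to q − p. For instance
  ∂[6,8] = [8] − [6].
This gives a 10×30 integer matrix of rank 9; reducing to Smith normal form yields diagonal entries (1,1,1,1,1,1,1,1,1).

∂_2: C_2 → C_1 maps a triangle to the signed sum of its edges. For instance
  ∂[3,6,9] = [6,9] − [3,9] + [3,6],
  ∂[6,7,8] = [7,8] − [6,8] + [6,7].
This gives a 30×20 integer matrix of rank 20; reducing to Smith normal form yields diagonal entries (1,1,1,1,1,1,1,1,1,1,1,1,1,1,1,1,1,1,1,2).

From H_k ≅ ker(∂_k) / im(∂_{k+1}) we obtain:

  H_0: rank C_0 − rank ∂_1 = 10 − 9 = 1, and the invariant factors of ∂_1 are all 1, so H_0 = Z.
  H_1: rank ker ∂_1 − rank ∂_2 = (30 − 9) − 20 = 1, and ∂_2 has invariant factor 2 > 1, so H_1 = Z ⊕ Z_2.
  H_2: rank ker ∂_2 − rank ∂_3 = (20 − 20) − 0 = 0, and there is no ∂_3, so H_2 = 0.

H_0 ≅ Z,  H_1 ≅ Z ⊕ Z_2,  H_2 = 0.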